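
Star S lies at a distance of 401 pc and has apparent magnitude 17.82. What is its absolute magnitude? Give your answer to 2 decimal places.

9.80

M = m − 5 log₁₀(d/10 pc) = 17.82 − 5 log₁₀(401/10)
  = 17.82 − 5 × 1.603 = 17.82 − 8.02 = 9.80.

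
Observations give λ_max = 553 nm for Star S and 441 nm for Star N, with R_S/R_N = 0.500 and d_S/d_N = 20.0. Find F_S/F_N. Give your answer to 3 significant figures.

Wien's law: T_S/T_N = λ_N/λ_S = 441/553 = 0.7975.
L_S/L_N = (R_S/R_N)²(T_S/T_N)⁴ = (0.500)²(0.7975)⁴ = 0.1011.
F_S/F_N = (L_S/L_N)/(d_S/d_N)² = 0.1011/(20.0)² = 2.528×10^-4.

2.53×10^-4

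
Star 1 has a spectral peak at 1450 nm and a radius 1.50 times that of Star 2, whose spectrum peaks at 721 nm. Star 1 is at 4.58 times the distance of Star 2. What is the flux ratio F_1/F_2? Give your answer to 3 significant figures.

Wien's law: T_1/T_2 = λ_2/λ_1 = 721/1450 = 0.4972.
L_1/L_2 = (R_1/R_2)²(T_1/T_2)⁴ = (1.50)²(0.4972)⁴ = 0.1375.
F_1/F_2 = (L_1/L_2)/(d_1/d_2)² = 0.1375/(4.58)² = 0.006557.

0.00656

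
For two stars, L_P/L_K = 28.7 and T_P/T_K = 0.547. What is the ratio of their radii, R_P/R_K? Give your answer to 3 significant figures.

L ∝ R²T⁴ gives R ∝ √L / T², so
R_P/R_K = √(28.7) / (0.547)² = 5.357 / 0.2992 = 17.90.

17.9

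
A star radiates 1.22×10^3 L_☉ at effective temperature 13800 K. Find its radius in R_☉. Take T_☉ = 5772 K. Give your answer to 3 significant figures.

R/R_☉ = √(L/L_☉) / (T/T_☉)² = √(1.22×10^3) / (2.391)²
       = 34.93 / 5.716 = 6.110.

6.11 R_☉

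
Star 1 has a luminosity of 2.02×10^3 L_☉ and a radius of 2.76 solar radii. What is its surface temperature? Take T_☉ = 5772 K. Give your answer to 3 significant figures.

T/T_☉ = (L/L_☉)^(1/4) / (R/R_☉)^(1/2)
T = 5772 × (2.02×10^3)^(1/4) / √(2.76) = 5772 × 6.704 / 1.661 = 2.329×10^4 K.

2.33×10^4 K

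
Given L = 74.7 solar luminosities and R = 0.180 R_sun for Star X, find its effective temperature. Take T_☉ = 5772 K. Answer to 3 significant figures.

T/T_☉ = (L/L_☉)^(1/4) / (R/R_☉)^(1/2)
T = 5772 × (74.7)^(1/4) / √(0.180) = 5772 × 2.940 / 0.4243 = 4.000×10^4 K.

4.00×10^4 K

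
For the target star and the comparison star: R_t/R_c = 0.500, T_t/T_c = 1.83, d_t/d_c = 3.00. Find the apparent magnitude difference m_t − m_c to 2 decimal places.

1.27

L_t/L_c = (0.500)²(1.83)⁴ = 2.804.
F_t/F_c = (L_t/L_c)/(d_t/d_c)² = 2.804/9.000 = 0.3115.
m_t − m_c = −2.5 log₁₀(0.3115) = 1.27.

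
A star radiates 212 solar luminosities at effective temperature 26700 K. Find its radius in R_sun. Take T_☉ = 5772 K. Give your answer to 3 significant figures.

R/R_☉ = √(L/L_☉) / (T/T_☉)² = √(212) / (4.626)²
       = 14.56 / 21.40 = 0.6805.

0.680 R_sun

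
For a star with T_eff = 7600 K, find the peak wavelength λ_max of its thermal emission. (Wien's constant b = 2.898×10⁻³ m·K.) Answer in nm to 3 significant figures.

λ_max = b/T = 2.898×10⁻³ / 7600 = 3.81×10^-7 m = 381.3 nm.

381 nm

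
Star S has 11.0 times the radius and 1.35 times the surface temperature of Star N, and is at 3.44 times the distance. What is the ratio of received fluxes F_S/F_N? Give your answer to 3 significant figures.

L_S/L_N = (R_S/R_N)²(T_S/T_N)⁴ = (11.0)² × (1.35)⁴ = 401.9.
F_S/F_N = (L_S/L_N)/(d_S/d_N)² = 401.9 / (3.44)² = 33.96.

34.0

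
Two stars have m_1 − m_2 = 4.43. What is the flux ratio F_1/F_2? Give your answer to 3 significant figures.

0.0169

F_1/F_2 = 10^(−(m_1 − m_2)/2.5) = 10^(-4.43/2.5) = 10^-1.772 = 0.01690.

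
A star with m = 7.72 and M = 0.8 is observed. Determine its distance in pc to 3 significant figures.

242 pc

m − M = 5 log₁₀(d/10 pc)
7.72 − (0.8) = 6.92 = 5 log₁₀(d/10)
d = 10 × 10^(6.92/5) = 10 × 10^1.384 = 242.1 pc.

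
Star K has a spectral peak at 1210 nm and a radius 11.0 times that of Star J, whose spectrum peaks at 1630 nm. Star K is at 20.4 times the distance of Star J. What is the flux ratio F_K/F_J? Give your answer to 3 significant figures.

0.957

Wien's law: T_K/T_J = λ_J/λ_K = 1630/1210 = 1.347.
L_K/L_J = (R_K/R_J)²(T_K/T_J)⁴ = (11.0)²(1.347)⁴ = 398.5.
F_K/F_J = (L_K/L_J)/(d_K/d_J)² = 398.5/(20.4)² = 0.9575.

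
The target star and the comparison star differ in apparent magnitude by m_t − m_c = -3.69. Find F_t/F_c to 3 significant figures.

29.9

F_t/F_c = 10^(−(m_t − m_c)/2.5) = 10^(3.69/2.5) = 10^1.476 = 29.92.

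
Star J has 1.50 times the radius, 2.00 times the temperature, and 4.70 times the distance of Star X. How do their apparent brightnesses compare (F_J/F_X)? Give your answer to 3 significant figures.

L_J/L_X = (R_J/R_X)²(T_J/T_X)⁴ = (1.50)² × (2.00)⁴ = 36.00.
F_J/F_X = (L_J/L_X)/(d_J/d_X)² = 36.00 / (4.70)² = 1.630.

1.63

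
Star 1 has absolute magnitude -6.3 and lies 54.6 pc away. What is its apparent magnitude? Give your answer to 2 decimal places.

m = M + 5 log₁₀(d/10 pc) = -6.3 + 5 log₁₀(54.6/10)
  = -6.3 + 5 × 0.737 = -6.3 + 3.69 = -2.61.

-2.61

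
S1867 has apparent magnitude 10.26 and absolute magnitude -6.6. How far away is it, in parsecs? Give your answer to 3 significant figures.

2.36×10^4 pc

m − M = 5 log₁₀(d/10 pc)
10.26 − (-6.6) = 16.86 = 5 log₁₀(d/10)
d = 10 × 10^(16.86/5) = 10 × 10^3.372 = 2.355×10^4 pc.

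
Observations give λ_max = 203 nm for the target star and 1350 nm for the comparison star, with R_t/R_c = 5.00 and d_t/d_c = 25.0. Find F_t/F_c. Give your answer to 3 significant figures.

Wien's law: T_t/T_c = λ_c/λ_t = 1350/203 = 6.650.
L_t/L_c = (R_t/R_c)²(T_t/T_c)⁴ = (5.00)²(6.650)⁴ = 4.890×10^4.
F_t/F_c = (L_t/L_c)/(d_t/d_c)² = 4.890×10^4/(25.0)² = 78.24.

78.2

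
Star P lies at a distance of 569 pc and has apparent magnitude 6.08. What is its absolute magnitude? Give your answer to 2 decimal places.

-2.70

M = m − 5 log₁₀(d/10 pc) = 6.08 − 5 log₁₀(569/10)
  = 6.08 − 5 × 1.755 = 6.08 − 8.78 = -2.70.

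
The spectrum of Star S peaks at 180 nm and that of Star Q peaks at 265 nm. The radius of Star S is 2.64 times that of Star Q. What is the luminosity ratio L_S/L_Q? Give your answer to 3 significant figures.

32.7

Wien's law gives T ∝ 1/λ_max, so T_S/T_Q = λ_Q/λ_S = 265/180 = 1.472.
Then L ∝ R²T⁴ gives L_S/L_Q = (2.64)² × (1.472)⁴ = 6.970 × 4.698 = 32.74.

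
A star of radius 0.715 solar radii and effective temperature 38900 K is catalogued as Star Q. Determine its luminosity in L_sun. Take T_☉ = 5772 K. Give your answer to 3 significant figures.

L/L_☉ = (R/R_☉)² (T/T_☉)⁴ = (0.715)² × (38900/5772)⁴
       = 0.5112 × (6.739)⁴ = 0.5112 × 2063 = 1055.

1.05×10^3 L_sun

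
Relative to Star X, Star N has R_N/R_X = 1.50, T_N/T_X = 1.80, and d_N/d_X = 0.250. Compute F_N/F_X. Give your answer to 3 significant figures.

378

L_N/L_X = (R_N/R_X)²(T_N/T_X)⁴ = (1.50)² × (1.80)⁴ = 23.62.
F_N/F_X = (L_N/L_X)/(d_N/d_X)² = 23.62 / (0.250)² = 377.9.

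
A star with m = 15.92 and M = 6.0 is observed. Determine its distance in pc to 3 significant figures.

964 pc

m − M = 5 log₁₀(d/10 pc)
15.92 − (6.0) = 9.92 = 5 log₁₀(d/10)
d = 10 × 10^(9.92/5) = 10 × 10^1.984 = 963.8 pc.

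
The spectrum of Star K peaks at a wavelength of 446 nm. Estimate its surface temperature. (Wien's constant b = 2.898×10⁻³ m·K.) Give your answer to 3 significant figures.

T = b/λ_max = 2.898×10⁻³ / (446×10⁻⁹) = 6498 K.

6.50×10^3 K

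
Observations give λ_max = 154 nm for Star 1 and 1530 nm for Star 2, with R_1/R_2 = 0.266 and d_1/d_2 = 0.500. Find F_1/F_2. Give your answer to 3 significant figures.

2.76×10^3

Wien's law: T_1/T_2 = λ_2/λ_1 = 1530/154 = 9.935.
L_1/L_2 = (R_1/R_2)²(T_1/T_2)⁴ = (0.266)²(9.935)⁴ = 689.4.
F_1/F_2 = (L_1/L_2)/(d_1/d_2)² = 689.4/(0.500)² = 2757.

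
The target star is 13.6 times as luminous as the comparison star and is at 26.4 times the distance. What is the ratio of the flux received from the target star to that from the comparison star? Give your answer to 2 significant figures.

F = L/(4πd²), so F_t/F_c = (L_t/L_c) / (d_t/d_c)²
= 13.6 / (26.4)² = 13.6 / 697.0 = 0.01951.

0.020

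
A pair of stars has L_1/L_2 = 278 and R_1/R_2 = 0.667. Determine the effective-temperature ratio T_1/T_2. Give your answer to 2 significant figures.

5.0

L ∝ R²T⁴ gives T ∝ (L/R²)^(1/4), so
T_1/T_2 = (278 / 0.667²)^(1/4) = (624.9)^(1/4) = 5.000.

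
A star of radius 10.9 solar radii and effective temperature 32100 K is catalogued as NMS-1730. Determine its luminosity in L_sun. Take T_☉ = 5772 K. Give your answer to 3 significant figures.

L/L_☉ = (R/R_☉)² (T/T_☉)⁴ = (10.9)² × (32100/5772)⁴
       = 118.8 × (5.561)⁴ = 118.8 × 956.6 = 1.136×10^5.

1.14×10^5 L_sun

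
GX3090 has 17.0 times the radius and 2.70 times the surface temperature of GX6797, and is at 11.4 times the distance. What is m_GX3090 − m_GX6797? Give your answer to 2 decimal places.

L_GX3090/L_GX6797 = (17.0)²(2.70)⁴ = 1.536×10^4.
F_GX3090/F_GX6797 = (L_GX3090/L_GX6797)/(d_GX3090/d_GX6797)² = 1.536×10^4/130.0 = 118.2.
m_GX3090 − m_GX6797 = −2.5 log₁₀(118.2) = -5.18.

-5.18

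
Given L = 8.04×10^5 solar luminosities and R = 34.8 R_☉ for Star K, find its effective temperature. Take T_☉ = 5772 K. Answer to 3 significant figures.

2.93×10^4 K

T/T_☉ = (L/L_☉)^(1/4) / (R/R_☉)^(1/2)
T = 5772 × (8.04×10^5)^(1/4) / √(34.8) = 5772 × 29.94 / 5.899 = 2.930×10^4 K.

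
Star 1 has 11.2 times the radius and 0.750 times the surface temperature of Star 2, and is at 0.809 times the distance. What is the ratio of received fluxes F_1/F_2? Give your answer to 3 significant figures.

L_1/L_2 = (R_1/R_2)²(T_1/T_2)⁴ = (11.2)² × (0.750)⁴ = 39.69.
F_1/F_2 = (L_1/L_2)/(d_1/d_2)² = 39.69 / (0.809)² = 60.64.

60.6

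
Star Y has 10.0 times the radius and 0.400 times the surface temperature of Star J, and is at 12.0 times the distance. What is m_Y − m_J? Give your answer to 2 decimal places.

4.38

L_Y/L_J = (10.0)²(0.400)⁴ = 2.560.
F_Y/F_J = (L_Y/L_J)/(d_Y/d_J)² = 2.560/144.0 = 0.01778.
m_Y − m_J = −2.5 log₁₀(0.01778) = 4.38.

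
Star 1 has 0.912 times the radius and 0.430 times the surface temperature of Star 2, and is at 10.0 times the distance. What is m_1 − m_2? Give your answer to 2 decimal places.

L_1/L_2 = (0.912)²(0.430)⁴ = 0.02844.
F_1/F_2 = (L_1/L_2)/(d_1/d_2)² = 0.02844/100.0 = 2.844×10^-4.
m_1 − m_2 = −2.5 log₁₀(2.844×10^-4) = 8.87.

8.87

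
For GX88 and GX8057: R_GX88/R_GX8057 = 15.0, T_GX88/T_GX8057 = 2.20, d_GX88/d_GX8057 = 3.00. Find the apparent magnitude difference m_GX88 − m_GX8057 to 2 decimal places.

-6.92

L_GX88/L_GX8057 = (15.0)²(2.20)⁴ = 5271.
F_GX88/F_GX8057 = (L_GX88/L_GX8057)/(d_GX88/d_GX8057)² = 5271/9.000 = 585.6.
m_GX88 − m_GX8057 = −2.5 log₁₀(585.6) = -6.92.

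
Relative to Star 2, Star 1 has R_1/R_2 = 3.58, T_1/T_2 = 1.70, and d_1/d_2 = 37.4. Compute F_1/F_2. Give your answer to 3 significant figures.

L_1/L_2 = (R_1/R_2)²(T_1/T_2)⁴ = (3.58)² × (1.70)⁴ = 107.0.
F_1/F_2 = (L_1/L_2)/(d_1/d_2)² = 107.0 / (37.4)² = 0.07653.

0.0765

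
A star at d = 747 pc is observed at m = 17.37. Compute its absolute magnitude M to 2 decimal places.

8.00

M = m − 5 log₁₀(d/10 pc) = 17.37 − 5 log₁₀(747/10)
  = 17.37 − 5 × 1.873 = 17.37 − 9.37 = 8.00.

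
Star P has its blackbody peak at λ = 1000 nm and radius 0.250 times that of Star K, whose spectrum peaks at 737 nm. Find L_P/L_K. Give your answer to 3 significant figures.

0.0184

Wien's law gives T ∝ 1/λ_max, so T_P/T_K = λ_K/λ_P = 737/1000 = 0.7370.
Then L ∝ R²T⁴ gives L_P/L_K = (0.250)² × (0.7370)⁴ = 0.06250 × 0.2950 = 0.01844.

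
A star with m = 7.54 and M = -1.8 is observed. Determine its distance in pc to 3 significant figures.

738 pc

m − M = 5 log₁₀(d/10 pc)
7.54 − (-1.8) = 9.34 = 5 log₁₀(d/10)
d = 10 × 10^(9.34/5) = 10 × 10^1.868 = 737.9 pc.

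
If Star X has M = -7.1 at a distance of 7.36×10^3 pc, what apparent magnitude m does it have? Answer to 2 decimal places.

m = M + 5 log₁₀(d/10 pc) = -7.1 + 5 log₁₀(7.36×10^3/10)
  = -7.1 + 5 × 2.867 = -7.1 + 14.33 = 7.23.

7.23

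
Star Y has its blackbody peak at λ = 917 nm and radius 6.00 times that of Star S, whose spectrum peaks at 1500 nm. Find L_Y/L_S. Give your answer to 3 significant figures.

258

Wien's law gives T ∝ 1/λ_max, so T_Y/T_S = λ_S/λ_Y = 1500/917 = 1.636.
Then L ∝ R²T⁴ gives L_Y/L_S = (6.00)² × (1.636)⁴ = 36.00 × 7.160 = 257.7.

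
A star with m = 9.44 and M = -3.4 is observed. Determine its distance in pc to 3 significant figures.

m − M = 5 log₁₀(d/10 pc)
9.44 − (-3.4) = 12.84 = 5 log₁₀(d/10)
d = 10 × 10^(12.84/5) = 10 × 10^2.568 = 3698 pc.

3.70×10^3 pc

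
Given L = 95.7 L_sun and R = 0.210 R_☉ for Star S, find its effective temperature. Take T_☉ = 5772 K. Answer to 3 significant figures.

T/T_☉ = (L/L_☉)^(1/4) / (R/R_☉)^(1/2)
T = 5772 × (95.7)^(1/4) / √(0.210) = 5772 × 3.128 / 0.4583 = 3.940×10^4 K.

3.94×10^4 K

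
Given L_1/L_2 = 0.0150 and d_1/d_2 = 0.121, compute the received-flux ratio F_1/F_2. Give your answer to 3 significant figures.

F = L/(4πd²), so F_1/F_2 = (L_1/L_2) / (d_1/d_2)²
= 0.0150 / (0.121)² = 0.0150 / 0.01464 = 1.025.

1.02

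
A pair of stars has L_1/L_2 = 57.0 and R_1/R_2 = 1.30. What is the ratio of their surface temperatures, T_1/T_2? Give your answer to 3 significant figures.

2.41

L ∝ R²T⁴ gives T ∝ (L/R²)^(1/4), so
T_1/T_2 = (57.0 / 1.30²)^(1/4) = (33.73)^(1/4) = 2.410.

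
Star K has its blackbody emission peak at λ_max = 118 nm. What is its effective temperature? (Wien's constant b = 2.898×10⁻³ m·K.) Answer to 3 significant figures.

T = b/λ_max = 2.898×10⁻³ / (118×10⁻⁹) = 2.456×10^4 K.

2.46×10^4 K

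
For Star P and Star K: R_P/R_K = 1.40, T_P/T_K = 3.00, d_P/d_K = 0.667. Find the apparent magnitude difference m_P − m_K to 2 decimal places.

L_P/L_K = (1.40)²(3.00)⁴ = 158.8.
F_P/F_K = (L_P/L_K)/(d_P/d_K)² = 158.8/0.4449 = 356.9.
m_P − m_K = −2.5 log₁₀(356.9) = -6.38.

-6.38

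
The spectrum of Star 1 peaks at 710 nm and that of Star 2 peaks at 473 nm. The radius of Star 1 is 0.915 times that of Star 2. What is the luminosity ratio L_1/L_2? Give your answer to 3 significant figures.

Wien's law gives T ∝ 1/λ_max, so T_1/T_2 = λ_2/λ_1 = 473/710 = 0.6662.
Then L ∝ R²T⁴ gives L_1/L_2 = (0.915)² × (0.6662)⁴ = 0.8372 × 0.1970 = 0.1649.

0.165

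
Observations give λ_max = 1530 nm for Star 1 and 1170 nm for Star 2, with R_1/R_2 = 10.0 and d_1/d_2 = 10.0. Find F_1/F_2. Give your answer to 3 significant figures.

Wien's law: T_1/T_2 = λ_2/λ_1 = 1170/1530 = 0.7647.
L_1/L_2 = (R_1/R_2)²(T_1/T_2)⁴ = (10.0)²(0.7647)⁴ = 34.20.
F_1/F_2 = (L_1/L_2)/(d_1/d_2)² = 34.20/(10.0)² = 0.3420.

0.342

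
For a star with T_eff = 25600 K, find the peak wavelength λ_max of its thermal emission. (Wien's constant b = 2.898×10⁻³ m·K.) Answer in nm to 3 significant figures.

λ_max = b/T = 2.898×10⁻³ / 25600 = 1.13×10^-7 m = 113.2 nm.

113 nm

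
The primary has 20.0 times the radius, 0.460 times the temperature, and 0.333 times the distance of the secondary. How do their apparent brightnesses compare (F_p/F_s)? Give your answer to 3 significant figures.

L_p/L_s = (R_p/R_s)²(T_p/T_s)⁴ = (20.0)² × (0.460)⁴ = 17.91.
F_p/F_s = (L_p/L_s)/(d_p/d_s)² = 17.91 / (0.333)² = 161.5.

162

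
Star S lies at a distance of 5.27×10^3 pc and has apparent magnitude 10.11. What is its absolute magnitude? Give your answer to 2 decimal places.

-3.50

M = m − 5 log₁₀(d/10 pc) = 10.11 − 5 log₁₀(5.27×10^3/10)
  = 10.11 − 5 × 2.722 = 10.11 − 13.61 = -3.50.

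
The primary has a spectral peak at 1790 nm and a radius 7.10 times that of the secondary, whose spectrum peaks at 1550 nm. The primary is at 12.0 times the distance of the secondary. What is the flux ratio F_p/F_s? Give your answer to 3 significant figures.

Wien's law: T_p/T_s = λ_s/λ_p = 1550/1790 = 0.8659.
L_p/L_s = (R_p/R_s)²(T_p/T_s)⁴ = (7.10)²(0.8659)⁴ = 28.34.
F_p/F_s = (L_p/L_s)/(d_p/d_s)² = 28.34/(12.0)² = 0.1968.

0.197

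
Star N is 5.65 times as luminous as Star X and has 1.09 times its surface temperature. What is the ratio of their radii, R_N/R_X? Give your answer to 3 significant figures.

2.00

L ∝ R²T⁴ gives R ∝ √L / T², so
R_N/R_X = √(5.65) / (1.09)² = 2.377 / 1.188 = 2.001.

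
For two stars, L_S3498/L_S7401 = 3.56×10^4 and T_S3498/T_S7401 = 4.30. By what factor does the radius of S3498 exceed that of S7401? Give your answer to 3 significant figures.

10.2

L ∝ R²T⁴ gives R ∝ √L / T², so
R_S3498/R_S7401 = √(3.56×10^4) / (4.30)² = 188.7 / 18.49 = 10.20.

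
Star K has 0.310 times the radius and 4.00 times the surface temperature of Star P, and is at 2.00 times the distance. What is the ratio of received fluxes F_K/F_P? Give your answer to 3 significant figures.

L_K/L_P = (R_K/R_P)²(T_K/T_P)⁴ = (0.310)² × (4.00)⁴ = 24.60.
F_K/F_P = (L_K/L_P)/(d_K/d_P)² = 24.60 / (2.00)² = 6.150.

6.15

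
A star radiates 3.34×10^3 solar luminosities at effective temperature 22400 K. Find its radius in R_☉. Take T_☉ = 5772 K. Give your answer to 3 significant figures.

3.84 R_☉

R/R_☉ = √(L/L_☉) / (T/T_☉)² = √(3.34×10^3) / (3.881)²
       = 57.79 / 15.06 = 3.837.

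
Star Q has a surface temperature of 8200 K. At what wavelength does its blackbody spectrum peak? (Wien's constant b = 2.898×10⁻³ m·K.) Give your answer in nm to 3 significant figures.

λ_max = b/T = 2.898×10⁻³ / 8200 = 3.53×10^-7 m = 353.4 nm.

353 nm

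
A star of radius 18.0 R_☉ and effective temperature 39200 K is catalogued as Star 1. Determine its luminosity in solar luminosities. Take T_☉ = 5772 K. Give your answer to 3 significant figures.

L/L_☉ = (R/R_☉)² (T/T_☉)⁴ = (18.0)² × (39200/5772)⁴
       = 324.0 × (6.791)⁴ = 324.0 × 2127 = 6.893×10^5.

6.89×10^5 solar luminosities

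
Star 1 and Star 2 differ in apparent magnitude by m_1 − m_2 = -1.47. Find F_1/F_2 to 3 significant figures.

F_1/F_2 = 10^(−(m_1 − m_2)/2.5) = 10^(1.47/2.5) = 10^0.588 = 3.873.

3.87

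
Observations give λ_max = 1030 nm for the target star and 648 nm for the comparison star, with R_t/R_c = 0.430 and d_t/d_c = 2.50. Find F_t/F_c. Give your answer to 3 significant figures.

0.00463

Wien's law: T_t/T_c = λ_c/λ_t = 648/1030 = 0.6291.
L_t/L_c = (R_t/R_c)²(T_t/T_c)⁴ = (0.430)²(0.6291)⁴ = 0.02897.
F_t/F_c = (L_t/L_c)/(d_t/d_c)² = 0.02897/(2.50)² = 0.004635.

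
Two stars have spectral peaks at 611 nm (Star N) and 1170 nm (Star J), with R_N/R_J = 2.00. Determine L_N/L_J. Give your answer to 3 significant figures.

Wien's law gives T ∝ 1/λ_max, so T_N/T_J = λ_J/λ_N = 1170/611 = 1.915.
Then L ∝ R²T⁴ gives L_N/L_J = (2.00)² × (1.915)⁴ = 4.000 × 13.45 = 53.78.

53.8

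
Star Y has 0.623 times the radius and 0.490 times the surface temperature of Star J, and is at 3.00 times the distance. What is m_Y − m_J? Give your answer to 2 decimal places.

L_Y/L_J = (0.623)²(0.490)⁴ = 0.02237.
F_Y/F_J = (L_Y/L_J)/(d_Y/d_J)² = 0.02237/9.000 = 0.002486.
m_Y − m_J = −2.5 log₁₀(0.002486) = 6.51.

6.51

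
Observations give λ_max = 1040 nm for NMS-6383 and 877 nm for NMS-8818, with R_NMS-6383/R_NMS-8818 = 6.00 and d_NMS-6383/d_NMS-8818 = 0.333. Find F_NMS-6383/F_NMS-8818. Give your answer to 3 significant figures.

164

Wien's law: T_NMS-6383/T_NMS-8818 = λ_NMS-8818/λ_NMS-6383 = 877/1040 = 0.8433.
L_NMS-6383/L_NMS-8818 = (R_NMS-6383/R_NMS-8818)²(T_NMS-6383/T_NMS-8818)⁴ = (6.00)²(0.8433)⁴ = 18.20.
F_NMS-6383/F_NMS-8818 = (L_NMS-6383/L_NMS-8818)/(d_NMS-6383/d_NMS-8818)² = 18.20/(0.333)² = 164.2.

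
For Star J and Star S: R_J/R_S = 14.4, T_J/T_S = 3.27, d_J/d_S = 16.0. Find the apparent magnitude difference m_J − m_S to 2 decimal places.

L_J/L_S = (14.4)²(3.27)⁴ = 2.371×10^4.
F_J/F_S = (L_J/L_S)/(d_J/d_S)² = 2.371×10^4/256.0 = 92.61.
m_J − m_S = −2.5 log₁₀(92.61) = -4.92.

-4.92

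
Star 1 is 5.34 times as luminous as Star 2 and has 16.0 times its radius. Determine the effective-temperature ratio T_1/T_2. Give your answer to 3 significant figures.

L ∝ R²T⁴ gives T ∝ (L/R²)^(1/4), so
T_1/T_2 = (5.34 / 16.0²)^(1/4) = (0.02086)^(1/4) = 0.3800.

0.380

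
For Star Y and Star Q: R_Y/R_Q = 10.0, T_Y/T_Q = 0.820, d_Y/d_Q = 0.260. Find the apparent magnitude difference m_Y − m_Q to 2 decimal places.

L_Y/L_Q = (10.0)²(0.820)⁴ = 45.21.
F_Y/F_Q = (L_Y/L_Q)/(d_Y/d_Q)² = 45.21/0.06760 = 668.8.
m_Y − m_Q = −2.5 log₁₀(668.8) = -7.06.

-7.06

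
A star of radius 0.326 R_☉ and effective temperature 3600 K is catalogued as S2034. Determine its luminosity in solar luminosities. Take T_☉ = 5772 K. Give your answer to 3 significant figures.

L/L_☉ = (R/R_☉)² (T/T_☉)⁴ = (0.326)² × (3600/5772)⁴
       = 0.1063 × (0.6237)⁴ = 0.1063 × 0.1513 = 0.01608.

0.0161 solar luminosities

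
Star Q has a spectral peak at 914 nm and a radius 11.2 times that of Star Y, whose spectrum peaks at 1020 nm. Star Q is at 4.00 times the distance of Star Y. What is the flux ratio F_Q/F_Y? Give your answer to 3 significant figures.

Wien's law: T_Q/T_Y = λ_Y/λ_Q = 1020/914 = 1.116.
L_Q/L_Y = (R_Q/R_Y)²(T_Q/T_Y)⁴ = (11.2)²(1.116)⁴ = 194.6.
F_Q/F_Y = (L_Q/L_Y)/(d_Q/d_Y)² = 194.6/(4.00)² = 12.16.

12.2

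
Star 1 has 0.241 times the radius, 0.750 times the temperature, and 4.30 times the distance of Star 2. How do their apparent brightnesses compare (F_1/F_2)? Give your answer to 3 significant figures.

9.94×10^-4

L_1/L_2 = (R_1/R_2)²(T_1/T_2)⁴ = (0.241)² × (0.750)⁴ = 0.01838.
F_1/F_2 = (L_1/L_2)/(d_1/d_2)² = 0.01838 / (4.30)² = 9.939×10^-4.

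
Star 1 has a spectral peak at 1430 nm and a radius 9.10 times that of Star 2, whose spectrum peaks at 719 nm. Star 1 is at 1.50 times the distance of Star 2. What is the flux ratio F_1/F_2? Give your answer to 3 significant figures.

2.35

Wien's law: T_1/T_2 = λ_2/λ_1 = 719/1430 = 0.5028.
L_1/L_2 = (R_1/R_2)²(T_1/T_2)⁴ = (9.10)²(0.5028)⁴ = 5.292.
F_1/F_2 = (L_1/L_2)/(d_1/d_2)² = 5.292/(1.50)² = 2.352.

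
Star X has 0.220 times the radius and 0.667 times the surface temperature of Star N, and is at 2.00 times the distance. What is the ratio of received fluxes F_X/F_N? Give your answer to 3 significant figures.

L_X/L_N = (R_X/R_N)²(T_X/T_N)⁴ = (0.220)² × (0.667)⁴ = 0.009580.
F_X/F_N = (L_X/L_N)/(d_X/d_N)² = 0.009580 / (2.00)² = 0.002395.

0.00239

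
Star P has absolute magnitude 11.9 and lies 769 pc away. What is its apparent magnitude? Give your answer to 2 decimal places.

21.33

m = M + 5 log₁₀(d/10 pc) = 11.9 + 5 log₁₀(769/10)
  = 11.9 + 5 × 1.886 = 11.9 + 9.43 = 21.33.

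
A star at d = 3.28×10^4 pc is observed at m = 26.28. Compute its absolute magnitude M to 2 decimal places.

8.70

M = m − 5 log₁₀(d/10 pc) = 26.28 − 5 log₁₀(3.28×10^4/10)
  = 26.28 − 5 × 3.516 = 26.28 − 17.58 = 8.70.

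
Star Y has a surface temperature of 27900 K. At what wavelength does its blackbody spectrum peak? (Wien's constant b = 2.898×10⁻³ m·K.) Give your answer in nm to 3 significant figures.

104 nm

λ_max = b/T = 2.898×10⁻³ / 27900 = 1.04×10^-7 m = 103.9 nm.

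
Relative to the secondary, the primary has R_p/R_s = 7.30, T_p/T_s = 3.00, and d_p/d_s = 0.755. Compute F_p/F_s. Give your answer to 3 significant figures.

7.57×10^3

L_p/L_s = (R_p/R_s)²(T_p/T_s)⁴ = (7.30)² × (3.00)⁴ = 4316.
F_p/F_s = (L_p/L_s)/(d_p/d_s)² = 4316 / (0.755)² = 7572.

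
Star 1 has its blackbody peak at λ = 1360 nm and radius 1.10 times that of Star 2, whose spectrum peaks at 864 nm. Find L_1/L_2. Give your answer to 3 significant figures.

0.197

Wien's law gives T ∝ 1/λ_max, so T_1/T_2 = λ_2/λ_1 = 864/1360 = 0.6353.
Then L ∝ R²T⁴ gives L_1/L_2 = (1.10)² × (0.6353)⁴ = 1.210 × 0.1629 = 0.1971.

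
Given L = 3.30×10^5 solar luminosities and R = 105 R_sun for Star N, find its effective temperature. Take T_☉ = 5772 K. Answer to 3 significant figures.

1.35×10^4 K

T/T_☉ = (L/L_☉)^(1/4) / (R/R_☉)^(1/2)
T = 5772 × (3.30×10^5)^(1/4) / √(105) = 5772 × 23.97 / 10.25 = 1.350×10^4 K.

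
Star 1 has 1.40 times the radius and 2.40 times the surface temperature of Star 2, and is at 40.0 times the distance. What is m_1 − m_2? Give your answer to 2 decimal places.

L_1/L_2 = (1.40)²(2.40)⁴ = 65.03.
F_1/F_2 = (L_1/L_2)/(d_1/d_2)² = 65.03/1600 = 0.04064.
m_1 − m_2 = −2.5 log₁₀(0.04064) = 3.48.

3.48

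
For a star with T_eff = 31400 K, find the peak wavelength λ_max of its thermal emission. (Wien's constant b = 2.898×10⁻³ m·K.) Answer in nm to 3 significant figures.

λ_max = b/T = 2.898×10⁻³ / 31400 = 9.23×10^-8 m = 92.29 nm.

92.3 nm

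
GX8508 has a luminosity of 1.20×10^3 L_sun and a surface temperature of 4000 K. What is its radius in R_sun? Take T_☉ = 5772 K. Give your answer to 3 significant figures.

72.1 R_sun

R/R_☉ = √(L/L_☉) / (T/T_☉)² = √(1.20×10^3) / (0.6930)²
       = 34.64 / 0.4802 = 72.13.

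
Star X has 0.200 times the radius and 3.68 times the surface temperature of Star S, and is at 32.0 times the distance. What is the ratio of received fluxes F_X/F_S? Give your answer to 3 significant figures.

0.00716

L_X/L_S = (R_X/R_S)²(T_X/T_S)⁴ = (0.200)² × (3.68)⁴ = 7.336.
F_X/F_S = (L_X/L_S)/(d_X/d_S)² = 7.336 / (32.0)² = 0.007164.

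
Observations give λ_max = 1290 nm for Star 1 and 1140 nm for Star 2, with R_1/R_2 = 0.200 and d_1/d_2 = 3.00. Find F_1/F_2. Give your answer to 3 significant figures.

Wien's law: T_1/T_2 = λ_2/λ_1 = 1140/1290 = 0.8837.
L_1/L_2 = (R_1/R_2)²(T_1/T_2)⁴ = (0.200)²(0.8837)⁴ = 0.02440.
F_1/F_2 = (L_1/L_2)/(d_1/d_2)² = 0.02440/(3.00)² = 0.002711.

0.00271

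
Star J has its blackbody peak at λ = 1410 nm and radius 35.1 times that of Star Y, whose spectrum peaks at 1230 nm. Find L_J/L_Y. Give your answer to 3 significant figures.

713

Wien's law gives T ∝ 1/λ_max, so T_J/T_Y = λ_Y/λ_J = 1230/1410 = 0.8723.
Then L ∝ R²T⁴ gives L_J/L_Y = (35.1)² × (0.8723)⁴ = 1232 × 0.5791 = 713.4.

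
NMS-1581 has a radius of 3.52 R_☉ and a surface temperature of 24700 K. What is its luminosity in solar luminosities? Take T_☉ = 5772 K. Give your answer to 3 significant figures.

L/L_☉ = (R/R_☉)² (T/T_☉)⁴ = (3.52)² × (24700/5772)⁴
       = 12.39 × (4.279)⁴ = 12.39 × 335.3 = 4155.

4.15×10^3 solar luminosities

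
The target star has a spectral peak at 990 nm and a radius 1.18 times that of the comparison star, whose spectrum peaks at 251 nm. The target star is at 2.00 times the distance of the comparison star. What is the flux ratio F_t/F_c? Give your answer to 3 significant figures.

Wien's law: T_t/T_c = λ_c/λ_t = 251/990 = 0.2535.
L_t/L_c = (R_t/R_c)²(T_t/T_c)⁴ = (1.18)²(0.2535)⁴ = 0.005753.
F_t/F_c = (L_t/L_c)/(d_t/d_c)² = 0.005753/(2.00)² = 0.001438.

0.00144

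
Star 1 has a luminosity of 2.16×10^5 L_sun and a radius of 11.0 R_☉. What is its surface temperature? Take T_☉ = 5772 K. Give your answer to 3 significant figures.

T/T_☉ = (L/L_☉)^(1/4) / (R/R_☉)^(1/2)
T = 5772 × (2.16×10^5)^(1/4) / √(11.0) = 5772 × 21.56 / 3.317 = 3.752×10^4 K.

3.75×10^4 K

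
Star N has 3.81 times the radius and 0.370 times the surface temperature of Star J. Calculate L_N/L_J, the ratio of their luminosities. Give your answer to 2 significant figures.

From the Stefan–Boltzmann law, L ∝ R²T⁴, so
L_N/L_J = (R_N/R_J)² (T_N/T_J)⁴ = (3.81)² × (0.370)⁴ = 14.52 × 0.01874 = 0.2721.

0.27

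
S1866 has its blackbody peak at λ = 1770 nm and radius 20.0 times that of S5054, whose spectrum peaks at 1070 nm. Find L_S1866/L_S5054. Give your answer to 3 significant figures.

Wien's law gives T ∝ 1/λ_max, so T_S1866/T_S5054 = λ_S5054/λ_S1866 = 1070/1770 = 0.6045.
Then L ∝ R²T⁴ gives L_S1866/L_S5054 = (20.0)² × (0.6045)⁴ = 400.0 × 0.1335 = 53.42.

53.4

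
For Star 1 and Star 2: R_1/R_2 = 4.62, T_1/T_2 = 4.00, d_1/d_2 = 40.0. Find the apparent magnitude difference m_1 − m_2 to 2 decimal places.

-1.33

L_1/L_2 = (4.62)²(4.00)⁴ = 5464.
F_1/F_2 = (L_1/L_2)/(d_1/d_2)² = 5464/1600 = 3.415.
m_1 − m_2 = −2.5 log₁₀(3.415) = -1.33.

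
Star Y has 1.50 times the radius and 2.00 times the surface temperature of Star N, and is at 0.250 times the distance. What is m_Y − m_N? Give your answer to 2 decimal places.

L_Y/L_N = (1.50)²(2.00)⁴ = 36.00.
F_Y/F_N = (L_Y/L_N)/(d_Y/d_N)² = 36.00/0.06250 = 576.0.
m_Y − m_N = −2.5 log₁₀(576.0) = -6.90.

-6.90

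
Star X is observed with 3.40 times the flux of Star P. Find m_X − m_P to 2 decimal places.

m_X − m_P = −2.5 log₁₀(F_X/F_P) = −2.5 log₁₀(3.40) = −2.5 × (0.531) = -1.329.

-1.33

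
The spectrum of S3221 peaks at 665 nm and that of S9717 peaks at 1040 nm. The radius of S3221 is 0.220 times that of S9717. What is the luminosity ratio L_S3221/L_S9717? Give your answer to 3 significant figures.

Wien's law gives T ∝ 1/λ_max, so T_S3221/T_S9717 = λ_S9717/λ_S3221 = 1040/665 = 1.564.
Then L ∝ R²T⁴ gives L_S3221/L_S9717 = (0.220)² × (1.564)⁴ = 0.04840 × 5.982 = 0.2895.

0.290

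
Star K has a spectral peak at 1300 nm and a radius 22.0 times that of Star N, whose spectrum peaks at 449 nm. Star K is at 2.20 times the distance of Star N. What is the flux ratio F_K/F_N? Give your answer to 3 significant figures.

1.42

Wien's law: T_K/T_N = λ_N/λ_K = 449/1300 = 0.3454.
L_K/L_N = (R_K/R_N)²(T_K/T_N)⁴ = (22.0)²(0.3454)⁴ = 6.887.
F_K/F_N = (L_K/L_N)/(d_K/d_N)² = 6.887/(2.20)² = 1.423.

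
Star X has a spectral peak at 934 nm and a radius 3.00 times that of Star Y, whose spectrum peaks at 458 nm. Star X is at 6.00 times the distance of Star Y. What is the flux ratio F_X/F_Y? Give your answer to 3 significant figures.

0.0145

Wien's law: T_X/T_Y = λ_Y/λ_X = 458/934 = 0.4904.
L_X/L_Y = (R_X/R_Y)²(T_X/T_Y)⁴ = (3.00)²(0.4904)⁴ = 0.5204.
F_X/F_Y = (L_X/L_Y)/(d_X/d_Y)² = 0.5204/(6.00)² = 0.01445.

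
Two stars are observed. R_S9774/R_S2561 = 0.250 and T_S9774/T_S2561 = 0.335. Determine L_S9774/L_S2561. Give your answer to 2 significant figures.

From the Stefan–Boltzmann law, L ∝ R²T⁴, so
L_S9774/L_S2561 = (R_S9774/R_S2561)² (T_S9774/T_S2561)⁴ = (0.250)² × (0.335)⁴ = 0.06250 × 0.01259 = 7.872×10^-4.

7.9×10^-4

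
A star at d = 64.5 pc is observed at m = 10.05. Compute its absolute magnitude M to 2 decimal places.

6.00

M = m − 5 log₁₀(d/10 pc) = 10.05 − 5 log₁₀(64.5/10)
  = 10.05 − 5 × 0.810 = 10.05 − 4.05 = 6.00.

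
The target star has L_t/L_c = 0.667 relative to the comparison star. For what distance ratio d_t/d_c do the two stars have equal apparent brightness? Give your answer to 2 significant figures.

0.82

Equal flux requires L_t/d_t² = L_c/d_c², so d_t/d_c = √(L_t/L_c)
= √(0.667) = 0.8167.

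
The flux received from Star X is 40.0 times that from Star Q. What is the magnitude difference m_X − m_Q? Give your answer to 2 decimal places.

m_X − m_Q = −2.5 log₁₀(F_X/F_Q) = −2.5 log₁₀(40.0) = −2.5 × (1.602) = -4.005.

-4.01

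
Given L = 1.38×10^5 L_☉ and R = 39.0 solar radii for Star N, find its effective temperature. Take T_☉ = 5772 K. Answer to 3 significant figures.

1.78×10^4 K

T/T_☉ = (L/L_☉)^(1/4) / (R/R_☉)^(1/2)
T = 5772 × (1.38×10^5)^(1/4) / √(39.0) = 5772 × 19.27 / 6.245 = 1.781×10^4 K.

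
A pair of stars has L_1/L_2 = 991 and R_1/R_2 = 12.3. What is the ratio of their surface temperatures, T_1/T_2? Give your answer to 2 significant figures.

1.6

L ∝ R²T⁴ gives T ∝ (L/R²)^(1/4), so
T_1/T_2 = (991 / 12.3²)^(1/4) = (6.550)^(1/4) = 1.600.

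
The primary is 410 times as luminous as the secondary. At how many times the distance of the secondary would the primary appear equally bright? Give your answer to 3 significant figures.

Equal flux requires L_p/d_p² = L_s/d_s², so d_p/d_s = √(L_p/L_s)
= √(410) = 20.25.

20.2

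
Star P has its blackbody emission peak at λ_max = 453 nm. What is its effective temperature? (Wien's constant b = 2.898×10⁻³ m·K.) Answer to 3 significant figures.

6.40×10^3 K

T = b/λ_max = 2.898×10⁻³ / (453×10⁻⁹) = 6397 K.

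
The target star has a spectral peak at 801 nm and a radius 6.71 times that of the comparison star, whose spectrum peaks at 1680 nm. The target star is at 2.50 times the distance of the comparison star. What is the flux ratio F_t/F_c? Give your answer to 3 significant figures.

139

Wien's law: T_t/T_c = λ_c/λ_t = 1680/801 = 2.097.
L_t/L_c = (R_t/R_c)²(T_t/T_c)⁴ = (6.71)²(2.097)⁴ = 871.3.
F_t/F_c = (L_t/L_c)/(d_t/d_c)² = 871.3/(2.50)² = 139.4.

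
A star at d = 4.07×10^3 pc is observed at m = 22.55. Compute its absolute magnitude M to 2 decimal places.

M = m − 5 log₁₀(d/10 pc) = 22.55 − 5 log₁₀(4.07×10^3/10)
  = 22.55 − 5 × 2.610 = 22.55 − 13.05 = 9.50.

9.50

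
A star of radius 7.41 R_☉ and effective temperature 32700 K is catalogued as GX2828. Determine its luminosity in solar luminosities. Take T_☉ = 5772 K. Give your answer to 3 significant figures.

5.66×10^4 solar luminosities

L/L_☉ = (R/R_☉)² (T/T_☉)⁴ = (7.41)² × (32700/5772)⁴
       = 54.91 × (5.665)⁴ = 54.91 × 1030 = 5.656×10^4.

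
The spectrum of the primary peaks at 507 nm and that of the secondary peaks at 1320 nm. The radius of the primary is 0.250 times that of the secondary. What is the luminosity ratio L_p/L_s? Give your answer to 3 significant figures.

2.87

Wien's law gives T ∝ 1/λ_max, so T_p/T_s = λ_s/λ_p = 1320/507 = 2.604.
Then L ∝ R²T⁴ gives L_p/L_s = (0.250)² × (2.604)⁴ = 0.06250 × 45.95 = 2.872.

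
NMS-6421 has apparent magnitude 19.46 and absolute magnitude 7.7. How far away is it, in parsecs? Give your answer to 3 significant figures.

2.25×10^3 pc

m − M = 5 log₁₀(d/10 pc)
19.46 − (7.7) = 11.76 = 5 log₁₀(d/10)
d = 10 × 10^(11.76/5) = 10 × 10^2.352 = 2249 pc.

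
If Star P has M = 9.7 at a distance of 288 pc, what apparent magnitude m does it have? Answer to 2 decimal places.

17.00

m = M + 5 log₁₀(d/10 pc) = 9.7 + 5 log₁₀(288/10)
  = 9.7 + 5 × 1.459 = 9.7 + 7.30 = 17.00.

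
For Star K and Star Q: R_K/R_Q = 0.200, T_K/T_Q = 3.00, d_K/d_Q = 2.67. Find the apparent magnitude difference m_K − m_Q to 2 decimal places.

0.86

L_K/L_Q = (0.200)²(3.00)⁴ = 3.240.
F_K/F_Q = (L_K/L_Q)/(d_K/d_Q)² = 3.240/7.129 = 0.4545.
m_K − m_Q = −2.5 log₁₀(0.4545) = 0.86.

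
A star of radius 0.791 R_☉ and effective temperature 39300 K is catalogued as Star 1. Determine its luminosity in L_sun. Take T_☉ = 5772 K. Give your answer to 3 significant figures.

1.34×10^3 L_sun

L/L_☉ = (R/R_☉)² (T/T_☉)⁴ = (0.791)² × (39300/5772)⁴
       = 0.6257 × (6.809)⁴ = 0.6257 × 2149 = 1345.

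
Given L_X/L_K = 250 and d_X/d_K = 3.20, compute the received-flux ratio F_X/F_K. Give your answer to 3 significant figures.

24.4

F = L/(4πd²), so F_X/F_K = (L_X/L_K) / (d_X/d_K)²
= 250 / (3.20)² = 250 / 10.24 = 24.41.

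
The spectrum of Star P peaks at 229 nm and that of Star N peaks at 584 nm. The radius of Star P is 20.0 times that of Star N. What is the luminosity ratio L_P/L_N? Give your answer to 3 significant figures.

Wien's law gives T ∝ 1/λ_max, so T_P/T_N = λ_N/λ_P = 584/229 = 2.550.
Then L ∝ R²T⁴ gives L_P/L_N = (20.0)² × (2.550)⁴ = 400.0 × 42.30 = 1.692×10^4.

1.69×10^4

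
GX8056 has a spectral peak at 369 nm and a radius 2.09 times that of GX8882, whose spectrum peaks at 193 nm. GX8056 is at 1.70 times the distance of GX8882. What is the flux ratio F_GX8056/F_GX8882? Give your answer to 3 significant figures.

0.113

Wien's law: T_GX8056/T_GX8882 = λ_GX8882/λ_GX8056 = 193/369 = 0.5230.
L_GX8056/L_GX8882 = (R_GX8056/R_GX8882)²(T_GX8056/T_GX8882)⁴ = (2.09)²(0.5230)⁴ = 0.3269.
F_GX8056/F_GX8882 = (L_GX8056/L_GX8882)/(d_GX8056/d_GX8882)² = 0.3269/(1.70)² = 0.1131.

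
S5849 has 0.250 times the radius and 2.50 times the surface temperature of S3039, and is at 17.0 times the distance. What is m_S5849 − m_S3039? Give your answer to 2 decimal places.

5.18

L_S5849/L_S3039 = (0.250)²(2.50)⁴ = 2.441.
F_S5849/F_S3039 = (L_S5849/L_S3039)/(d_S5849/d_S3039)² = 2.441/289.0 = 0.008448.
m_S5849 − m_S3039 = −2.5 log₁₀(0.008448) = 5.18.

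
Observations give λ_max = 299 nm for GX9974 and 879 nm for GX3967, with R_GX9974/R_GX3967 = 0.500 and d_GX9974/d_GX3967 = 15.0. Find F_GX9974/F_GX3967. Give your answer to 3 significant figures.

Wien's law: T_GX9974/T_GX3967 = λ_GX3967/λ_GX9974 = 879/299 = 2.940.
L_GX9974/L_GX3967 = (R_GX9974/R_GX3967)²(T_GX9974/T_GX3967)⁴ = (0.500)²(2.940)⁴ = 18.67.
F_GX9974/F_GX3967 = (L_GX9974/L_GX3967)/(d_GX9974/d_GX3967)² = 18.67/(15.0)² = 0.08299.

0.0830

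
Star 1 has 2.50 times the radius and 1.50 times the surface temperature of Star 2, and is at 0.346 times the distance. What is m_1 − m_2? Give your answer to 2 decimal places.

-6.06

L_1/L_2 = (2.50)²(1.50)⁴ = 31.64.
F_1/F_2 = (L_1/L_2)/(d_1/d_2)² = 31.64/0.1197 = 264.3.
m_1 − m_2 = −2.5 log₁₀(264.3) = -6.06.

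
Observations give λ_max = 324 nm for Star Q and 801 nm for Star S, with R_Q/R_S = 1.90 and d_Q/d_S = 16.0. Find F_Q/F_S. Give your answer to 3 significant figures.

Wien's law: T_Q/T_S = λ_S/λ_Q = 801/324 = 2.472.
L_Q/L_S = (R_Q/R_S)²(T_Q/T_S)⁴ = (1.90)²(2.472)⁴ = 134.9.
F_Q/F_S = (L_Q/L_S)/(d_Q/d_S)² = 134.9/(16.0)² = 0.5268.

0.527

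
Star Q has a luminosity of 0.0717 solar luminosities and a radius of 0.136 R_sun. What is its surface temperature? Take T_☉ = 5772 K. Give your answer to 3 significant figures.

8.10×10^3 K

T/T_☉ = (L/L_☉)^(1/4) / (R/R_☉)^(1/2)
T = 5772 × (0.0717)^(1/4) / √(0.136) = 5772 × 0.5175 / 0.3688 = 8099 K.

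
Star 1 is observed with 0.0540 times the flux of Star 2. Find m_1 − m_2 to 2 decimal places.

3.17

m_1 − m_2 = −2.5 log₁₀(F_1/F_2) = −2.5 log₁₀(0.0540) = −2.5 × (-1.268) = 3.169.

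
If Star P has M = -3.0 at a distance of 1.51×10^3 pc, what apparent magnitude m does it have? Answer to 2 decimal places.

7.89

m = M + 5 log₁₀(d/10 pc) = -3.0 + 5 log₁₀(1.51×10^3/10)
  = -3.0 + 5 × 2.179 = -3.0 + 10.89 = 7.89.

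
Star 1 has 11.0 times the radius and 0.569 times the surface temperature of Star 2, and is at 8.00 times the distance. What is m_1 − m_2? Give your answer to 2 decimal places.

1.76

L_1/L_2 = (11.0)²(0.569)⁴ = 12.68.
F_1/F_2 = (L_1/L_2)/(d_1/d_2)² = 12.68/64.00 = 0.1982.
m_1 − m_2 = −2.5 log₁₀(0.1982) = 1.76.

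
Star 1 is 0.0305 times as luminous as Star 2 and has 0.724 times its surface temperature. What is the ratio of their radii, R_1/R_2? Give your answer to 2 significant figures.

L ∝ R²T⁴ gives R ∝ √L / T², so
R_1/R_2 = √(0.0305) / (0.724)² = 0.1746 / 0.5242 = 0.3332.

0.33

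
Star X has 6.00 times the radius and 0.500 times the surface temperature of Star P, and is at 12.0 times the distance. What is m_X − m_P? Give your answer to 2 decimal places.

4.52

L_X/L_P = (6.00)²(0.500)⁴ = 2.250.
F_X/F_P = (L_X/L_P)/(d_X/d_P)² = 2.250/144.0 = 0.01562.
m_X − m_P = −2.5 log₁₀(0.01562) = 4.52.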